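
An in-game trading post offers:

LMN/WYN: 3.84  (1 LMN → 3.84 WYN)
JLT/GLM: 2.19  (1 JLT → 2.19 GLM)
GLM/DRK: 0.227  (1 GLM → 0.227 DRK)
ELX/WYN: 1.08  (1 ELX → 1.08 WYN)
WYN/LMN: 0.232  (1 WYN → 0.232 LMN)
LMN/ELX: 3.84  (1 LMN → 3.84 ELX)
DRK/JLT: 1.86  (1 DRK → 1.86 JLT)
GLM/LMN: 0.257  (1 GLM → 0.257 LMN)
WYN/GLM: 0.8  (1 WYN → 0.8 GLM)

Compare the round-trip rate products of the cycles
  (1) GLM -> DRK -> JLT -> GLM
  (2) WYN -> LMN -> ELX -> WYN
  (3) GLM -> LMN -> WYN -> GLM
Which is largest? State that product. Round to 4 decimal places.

0.9622

(1) 0.227 × 1.86 × 2.19 = 0.92466
(2) 0.232 × 3.84 × 1.08 = 0.96215
(3) 0.257 × 3.84 × 0.8 = 0.78950
Highest is cycle (2) at 0.9622 (≤1, no arbitrage).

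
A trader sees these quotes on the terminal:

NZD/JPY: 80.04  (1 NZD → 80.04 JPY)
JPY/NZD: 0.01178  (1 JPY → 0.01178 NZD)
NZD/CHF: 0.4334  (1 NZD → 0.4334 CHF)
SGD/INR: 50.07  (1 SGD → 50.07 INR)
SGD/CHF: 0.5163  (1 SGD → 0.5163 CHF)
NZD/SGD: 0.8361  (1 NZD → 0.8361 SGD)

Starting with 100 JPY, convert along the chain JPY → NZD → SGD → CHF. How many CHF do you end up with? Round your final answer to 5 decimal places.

100 JPY × 0.01178 = 1.178 NZD
1.178 NZD × 0.8361 = 0.9849258 SGD
0.9849258 SGD × 0.5163 = 0.50851719054 CHF

0.50852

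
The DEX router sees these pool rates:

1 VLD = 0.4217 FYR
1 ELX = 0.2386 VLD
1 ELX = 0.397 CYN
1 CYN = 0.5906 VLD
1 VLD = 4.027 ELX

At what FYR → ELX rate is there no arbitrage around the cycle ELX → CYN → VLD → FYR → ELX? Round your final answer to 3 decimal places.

Known legs of the cycle: 0.397 × 0.5906 × 0.4217 = 0.09887523994
For no arbitrage the full-cycle product must be 1, so the missing rate is 1 / 0.09887523994 ≈ 10.11376.

10.114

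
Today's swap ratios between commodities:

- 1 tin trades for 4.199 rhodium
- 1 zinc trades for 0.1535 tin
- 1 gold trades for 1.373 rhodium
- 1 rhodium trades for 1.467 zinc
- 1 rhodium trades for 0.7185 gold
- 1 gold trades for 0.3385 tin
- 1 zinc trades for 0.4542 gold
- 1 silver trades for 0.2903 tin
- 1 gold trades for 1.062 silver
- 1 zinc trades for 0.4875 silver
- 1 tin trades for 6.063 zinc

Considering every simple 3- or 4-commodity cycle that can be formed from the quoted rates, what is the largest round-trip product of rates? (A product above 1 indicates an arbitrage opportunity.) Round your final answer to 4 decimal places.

1.0212

rhodium→gold→tin→rhodium: 0.7185 × 0.3385 × 4.199 = 1.02125
rhodium→zinc→gold→tin→rhodium: 1.467 × 0.4542 × 0.3385 × 4.199 = 0.94707
rhodium→zinc→tin→rhodium: 1.467 × 0.1535 × 4.199 = 0.94555
zinc→gold→tin→zinc: 0.4542 × 0.3385 × 6.063 = 0.93217
rhodium→gold→silver→tin→rhodium: 0.7185 × 1.062 × 0.2903 × 4.199 = 0.93013
rhodium→zinc→gold→rhodium: 1.467 × 0.4542 × 1.373 = 0.91485
rhodium→zinc→silver→tin→rhodium: 1.467 × 0.4875 × 0.2903 × 4.199 = 0.87176
silver→tin→zinc→silver: 0.2903 × 6.063 × 0.4875 = 0.85804
silver→tin→zinc→gold→silver: 0.2903 × 6.063 × 0.4542 × 1.062 = 0.84900
Maximum is rhodium→gold→tin→rhodium at 1.0212; arbitrage exists.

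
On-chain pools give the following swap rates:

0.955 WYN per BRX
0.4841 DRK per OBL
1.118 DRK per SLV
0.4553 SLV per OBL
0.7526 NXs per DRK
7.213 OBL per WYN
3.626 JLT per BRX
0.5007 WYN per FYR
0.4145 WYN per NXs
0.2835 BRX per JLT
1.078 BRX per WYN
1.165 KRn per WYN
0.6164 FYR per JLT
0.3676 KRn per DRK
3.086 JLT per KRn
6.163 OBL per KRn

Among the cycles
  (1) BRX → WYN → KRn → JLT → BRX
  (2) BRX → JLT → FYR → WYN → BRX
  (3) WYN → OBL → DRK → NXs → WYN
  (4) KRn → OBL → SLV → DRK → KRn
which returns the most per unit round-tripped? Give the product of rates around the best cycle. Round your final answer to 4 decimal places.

1.2064

(1) 0.955 × 1.165 × 3.086 × 0.2835 = 0.97337
(2) 3.626 × 0.6164 × 0.5007 × 1.078 = 1.20639
(3) 7.213 × 0.4841 × 0.7526 × 0.4145 = 1.08928
(4) 6.163 × 0.4553 × 1.118 × 0.3676 = 1.15321
Highest is cycle (2) at 1.2064 (>1, arbitrage).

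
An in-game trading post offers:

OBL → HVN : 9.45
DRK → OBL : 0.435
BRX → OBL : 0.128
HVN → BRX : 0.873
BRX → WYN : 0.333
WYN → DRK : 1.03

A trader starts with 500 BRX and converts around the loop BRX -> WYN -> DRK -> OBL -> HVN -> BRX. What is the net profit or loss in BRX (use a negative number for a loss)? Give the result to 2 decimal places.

115.44

500 BRX × 0.333 = 166.5 WYN
166.5 WYN × 1.03 = 171.495 DRK
171.495 DRK × 0.435 = 74.600325 OBL
74.600325 OBL × 9.45 = 704.97307125 HVN
704.97307125 HVN × 0.873 = 615.44149120125 BRX
Net change: 615.44149120125 − 500 = 115.44149120125 BRX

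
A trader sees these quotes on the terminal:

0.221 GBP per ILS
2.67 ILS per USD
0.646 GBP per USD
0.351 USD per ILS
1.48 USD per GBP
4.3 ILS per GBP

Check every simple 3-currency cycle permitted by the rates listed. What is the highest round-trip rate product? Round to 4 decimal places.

0.9750

USD→GBP→ILS→USD: 0.646 × 4.3 × 0.351 = 0.97501
USD→ILS→GBP→USD: 2.67 × 0.221 × 1.48 = 0.87330
Maximum is USD→GBP→ILS→USD at 0.9750; no arbitrage — every cycle loses value.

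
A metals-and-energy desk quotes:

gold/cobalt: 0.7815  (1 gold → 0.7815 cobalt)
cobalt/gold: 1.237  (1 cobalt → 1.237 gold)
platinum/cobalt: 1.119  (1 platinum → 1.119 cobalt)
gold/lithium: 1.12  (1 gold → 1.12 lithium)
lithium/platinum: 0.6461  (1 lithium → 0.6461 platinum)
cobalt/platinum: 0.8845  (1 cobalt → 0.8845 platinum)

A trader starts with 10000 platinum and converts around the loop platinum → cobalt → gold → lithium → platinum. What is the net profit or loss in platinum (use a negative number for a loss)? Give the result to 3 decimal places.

10000 platinum × 1.119 = 11190 cobalt
11190 cobalt × 1.237 = 13842.03 gold
13842.03 gold × 1.12 = 15503.0736 lithium
15503.0736 lithium × 0.6461 = 10016.53585296 platinum
Net change: 10016.53585296 − 10000 = 16.53585296 platinum

16.536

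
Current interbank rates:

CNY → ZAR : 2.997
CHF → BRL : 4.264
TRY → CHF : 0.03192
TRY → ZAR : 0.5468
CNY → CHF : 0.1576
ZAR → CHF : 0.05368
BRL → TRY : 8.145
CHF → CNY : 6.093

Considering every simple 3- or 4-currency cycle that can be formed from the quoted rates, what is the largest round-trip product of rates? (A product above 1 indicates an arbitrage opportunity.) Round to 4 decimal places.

CHF→BRL→TRY→CHF: 4.264 × 8.145 × 0.03192 = 1.10859
CHF→BRL→TRY→ZAR→CHF: 4.264 × 8.145 × 0.5468 × 0.05368 = 1.01941
CHF→CNY→ZAR→CHF: 6.093 × 2.997 × 0.05368 = 0.98024
Maximum is CHF→BRL→TRY→CHF at 1.1086; arbitrage exists.

1.1086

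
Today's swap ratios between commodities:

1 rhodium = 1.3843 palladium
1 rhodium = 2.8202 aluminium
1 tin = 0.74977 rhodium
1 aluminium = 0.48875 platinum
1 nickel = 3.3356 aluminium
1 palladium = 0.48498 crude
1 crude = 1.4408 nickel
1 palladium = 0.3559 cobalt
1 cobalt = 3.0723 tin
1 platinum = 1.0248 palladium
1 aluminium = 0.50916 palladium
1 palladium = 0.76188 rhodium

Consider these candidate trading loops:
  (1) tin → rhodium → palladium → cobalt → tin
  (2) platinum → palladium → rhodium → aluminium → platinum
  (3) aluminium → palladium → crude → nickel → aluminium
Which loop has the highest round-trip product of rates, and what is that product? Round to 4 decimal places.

(1) 0.74977 × 1.3843 × 0.3559 × 3.0723 = 1.13488
(2) 1.0248 × 0.76188 × 2.8202 × 0.48875 = 1.07620
(3) 0.50916 × 0.48498 × 1.4408 × 3.3356 = 1.18674
Highest is cycle (3) at 1.1867 (>1, arbitrage).

1.1867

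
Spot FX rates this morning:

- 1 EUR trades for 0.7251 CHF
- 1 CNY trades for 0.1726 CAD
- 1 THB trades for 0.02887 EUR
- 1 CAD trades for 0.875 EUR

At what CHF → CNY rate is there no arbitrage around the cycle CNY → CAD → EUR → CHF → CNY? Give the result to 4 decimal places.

9.1317

Known legs of the cycle: 0.1726 × 0.875 × 0.7251 = 0.1095082275
For no arbitrage the full-cycle product must be 1, so the missing rate is 1 / 0.1095082275 ≈ 9.131734.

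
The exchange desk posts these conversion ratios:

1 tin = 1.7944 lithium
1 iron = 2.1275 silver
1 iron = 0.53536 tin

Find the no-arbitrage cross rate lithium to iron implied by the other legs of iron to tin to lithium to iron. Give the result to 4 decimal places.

1.0410

Known legs of the cycle: 0.53536 × 1.7944 = 0.960649984
For no arbitrage the full-cycle product must be 1, so the missing rate is 1 / 0.960649984 ≈ 1.040962.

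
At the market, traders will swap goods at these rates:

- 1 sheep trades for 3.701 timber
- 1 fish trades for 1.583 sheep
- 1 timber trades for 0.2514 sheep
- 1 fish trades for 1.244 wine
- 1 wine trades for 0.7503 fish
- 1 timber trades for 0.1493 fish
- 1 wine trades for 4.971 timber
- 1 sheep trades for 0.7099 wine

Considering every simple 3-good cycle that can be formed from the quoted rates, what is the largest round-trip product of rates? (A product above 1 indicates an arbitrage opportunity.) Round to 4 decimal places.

0.9233

wine→timber→fish→wine: 4.971 × 0.1493 × 1.244 = 0.92326
wine→timber→sheep→wine: 4.971 × 0.2514 × 0.7099 = 0.88717
timber→fish→sheep→timber: 0.1493 × 1.583 × 3.701 = 0.87470
wine→fish→sheep→wine: 0.7503 × 1.583 × 0.7099 = 0.84317
Maximum is wine→timber→fish→wine at 0.9233; no arbitrage — every cycle loses value.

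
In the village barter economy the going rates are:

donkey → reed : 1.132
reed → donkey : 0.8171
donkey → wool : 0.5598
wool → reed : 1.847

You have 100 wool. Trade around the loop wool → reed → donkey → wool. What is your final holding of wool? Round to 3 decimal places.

100 wool × 1.847 = 184.7 reed
184.7 reed × 0.8171 = 150.91837 donkey
150.91837 donkey × 0.5598 = 84.484103526 wool

84.484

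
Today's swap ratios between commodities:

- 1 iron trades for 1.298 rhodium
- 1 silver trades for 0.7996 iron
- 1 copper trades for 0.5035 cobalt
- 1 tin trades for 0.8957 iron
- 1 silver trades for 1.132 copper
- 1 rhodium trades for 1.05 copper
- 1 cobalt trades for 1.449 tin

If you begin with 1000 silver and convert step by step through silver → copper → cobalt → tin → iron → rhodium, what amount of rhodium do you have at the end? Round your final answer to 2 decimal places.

960.18

1000 silver × 1.132 = 1132 copper
1132 copper × 0.5035 = 569.962 cobalt
569.962 cobalt × 1.449 = 825.874938 tin
825.874938 tin × 0.8957 = 739.7361819666 iron
739.7361819666 iron × 1.298 = 960.1775641926468 rhodium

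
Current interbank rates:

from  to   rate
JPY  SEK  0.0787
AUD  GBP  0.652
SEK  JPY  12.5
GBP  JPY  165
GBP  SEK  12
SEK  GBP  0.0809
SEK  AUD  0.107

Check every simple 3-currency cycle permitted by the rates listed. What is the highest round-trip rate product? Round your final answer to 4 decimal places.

1.0505

GBP→JPY→SEK→GBP: 165 × 0.0787 × 0.0809 = 1.05053
GBP→SEK→AUD→GBP: 12 × 0.107 × 0.652 = 0.83717
Maximum is GBP→JPY→SEK→GBP at 1.0505; arbitrage exists.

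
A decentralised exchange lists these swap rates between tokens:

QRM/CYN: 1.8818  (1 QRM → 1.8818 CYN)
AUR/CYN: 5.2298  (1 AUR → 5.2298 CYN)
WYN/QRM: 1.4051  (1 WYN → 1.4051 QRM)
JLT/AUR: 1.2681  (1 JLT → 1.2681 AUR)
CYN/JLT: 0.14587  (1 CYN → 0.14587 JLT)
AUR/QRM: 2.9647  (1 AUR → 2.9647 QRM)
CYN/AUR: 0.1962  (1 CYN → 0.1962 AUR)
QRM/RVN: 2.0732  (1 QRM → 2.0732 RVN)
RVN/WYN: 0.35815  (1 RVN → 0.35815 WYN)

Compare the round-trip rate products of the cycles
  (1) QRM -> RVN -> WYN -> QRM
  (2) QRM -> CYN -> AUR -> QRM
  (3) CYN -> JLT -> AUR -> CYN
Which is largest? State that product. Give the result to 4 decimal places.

(1) 2.0732 × 0.35815 × 1.4051 = 1.04331
(2) 1.8818 × 0.1962 × 2.9647 = 1.09459
(3) 0.14587 × 1.2681 × 5.2298 = 0.96740
Highest is cycle (2) at 1.0946 (>1, arbitrage).

1.0946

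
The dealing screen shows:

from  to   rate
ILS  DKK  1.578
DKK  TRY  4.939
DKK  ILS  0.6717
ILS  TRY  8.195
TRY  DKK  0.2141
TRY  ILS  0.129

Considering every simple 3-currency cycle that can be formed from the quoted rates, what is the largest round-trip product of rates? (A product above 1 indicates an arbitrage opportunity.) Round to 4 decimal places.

1.1785

ILS→TRY→DKK→ILS: 8.195 × 0.2141 × 0.6717 = 1.17853
ILS→DKK→TRY→ILS: 1.578 × 4.939 × 0.129 = 1.00539
Maximum is ILS→TRY→DKK→ILS at 1.1785; arbitrage exists.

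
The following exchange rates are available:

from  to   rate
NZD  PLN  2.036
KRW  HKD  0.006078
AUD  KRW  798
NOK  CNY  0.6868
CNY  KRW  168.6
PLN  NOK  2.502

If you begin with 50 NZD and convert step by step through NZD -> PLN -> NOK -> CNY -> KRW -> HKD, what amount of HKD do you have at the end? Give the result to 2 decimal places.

50 NZD × 2.036 = 101.8 PLN
101.8 PLN × 2.502 = 254.7036 NOK
254.7036 NOK × 0.6868 = 174.93043248 CNY
174.93043248 CNY × 168.6 = 29493.270916128 KRW
29493.270916128 KRW × 0.006078 = 179.260100628225984 HKD

179.26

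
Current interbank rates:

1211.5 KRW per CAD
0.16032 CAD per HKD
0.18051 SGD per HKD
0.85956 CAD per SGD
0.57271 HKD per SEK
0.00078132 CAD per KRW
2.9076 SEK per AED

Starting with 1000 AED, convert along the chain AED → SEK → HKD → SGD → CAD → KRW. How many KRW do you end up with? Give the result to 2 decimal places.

1000 AED × 2.9076 = 2907.6 SEK
2907.6 SEK × 0.57271 = 1665.211596 HKD
1665.211596 HKD × 0.18051 = 300.58734519396 SGD
300.58734519396 SGD × 0.85956 = 258.3728584349202576 CAD
258.3728584349202576 CAD × 1211.5 = 313018.7179939058920824 KRW

313018.72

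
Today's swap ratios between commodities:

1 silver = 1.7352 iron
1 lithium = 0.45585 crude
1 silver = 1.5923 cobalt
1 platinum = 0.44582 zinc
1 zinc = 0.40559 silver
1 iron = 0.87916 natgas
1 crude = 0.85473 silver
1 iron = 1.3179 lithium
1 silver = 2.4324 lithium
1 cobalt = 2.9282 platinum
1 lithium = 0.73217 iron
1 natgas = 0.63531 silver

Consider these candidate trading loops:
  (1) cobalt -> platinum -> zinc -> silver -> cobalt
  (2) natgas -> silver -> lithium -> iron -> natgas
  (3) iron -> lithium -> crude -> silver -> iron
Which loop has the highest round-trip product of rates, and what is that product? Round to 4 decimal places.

0.9947

(1) 2.9282 × 0.44582 × 0.40559 × 1.5923 = 0.84309
(2) 0.63531 × 2.4324 × 0.73217 × 0.87916 = 0.99472
(3) 1.3179 × 0.45585 × 0.85473 × 1.7352 = 0.89101
Highest is cycle (2) at 0.9947 (≤1, no arbitrage).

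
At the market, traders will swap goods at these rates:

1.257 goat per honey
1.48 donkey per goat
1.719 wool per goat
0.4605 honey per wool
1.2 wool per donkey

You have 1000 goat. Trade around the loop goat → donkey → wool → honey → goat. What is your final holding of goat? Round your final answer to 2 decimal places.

1000 goat × 1.48 = 1480 donkey
1480 donkey × 1.2 = 1776 wool
1776 wool × 0.4605 = 817.848 honey
817.848 honey × 1.257 = 1028.034936 goat

1028.03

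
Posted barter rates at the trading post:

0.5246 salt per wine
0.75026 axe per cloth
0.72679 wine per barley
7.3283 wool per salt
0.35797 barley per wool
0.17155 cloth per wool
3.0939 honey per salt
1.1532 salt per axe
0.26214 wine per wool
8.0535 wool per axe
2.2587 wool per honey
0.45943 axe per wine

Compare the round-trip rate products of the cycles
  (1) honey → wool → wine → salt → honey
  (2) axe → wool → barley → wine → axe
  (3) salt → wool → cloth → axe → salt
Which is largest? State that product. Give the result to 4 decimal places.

1.0877

(1) 2.2587 × 0.26214 × 0.5246 × 3.0939 = 0.96101
(2) 8.0535 × 0.35797 × 0.72679 × 0.45943 = 0.96263
(3) 7.3283 × 0.17155 × 0.75026 × 1.1532 = 1.08770
Highest is cycle (3) at 1.0877 (>1, arbitrage).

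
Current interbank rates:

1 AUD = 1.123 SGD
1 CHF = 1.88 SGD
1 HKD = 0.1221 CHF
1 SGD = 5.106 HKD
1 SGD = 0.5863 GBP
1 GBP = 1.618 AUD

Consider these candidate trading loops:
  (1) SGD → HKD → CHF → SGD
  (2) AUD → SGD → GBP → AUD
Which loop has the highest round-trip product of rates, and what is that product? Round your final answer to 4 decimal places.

1.1721

(1) 5.106 × 0.1221 × 1.88 = 1.17207
(2) 1.123 × 0.5863 × 1.618 = 1.06532
Highest is cycle (1) at 1.1721 (>1, arbitrage).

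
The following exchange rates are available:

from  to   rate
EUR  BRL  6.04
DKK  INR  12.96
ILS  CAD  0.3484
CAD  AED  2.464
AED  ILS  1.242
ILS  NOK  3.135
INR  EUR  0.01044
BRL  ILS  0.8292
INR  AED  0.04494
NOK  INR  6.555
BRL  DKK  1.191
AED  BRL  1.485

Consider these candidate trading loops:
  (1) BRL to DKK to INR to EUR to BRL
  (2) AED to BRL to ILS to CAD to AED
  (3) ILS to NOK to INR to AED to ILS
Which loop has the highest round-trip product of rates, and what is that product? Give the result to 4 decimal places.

(1) 1.191 × 12.96 × 0.01044 × 6.04 = 0.97332
(2) 1.485 × 0.8292 × 0.3484 × 2.464 = 1.05707
(3) 3.135 × 6.555 × 0.04494 × 1.242 = 1.14700
Highest is cycle (3) at 1.1470 (>1, arbitrage).

1.1470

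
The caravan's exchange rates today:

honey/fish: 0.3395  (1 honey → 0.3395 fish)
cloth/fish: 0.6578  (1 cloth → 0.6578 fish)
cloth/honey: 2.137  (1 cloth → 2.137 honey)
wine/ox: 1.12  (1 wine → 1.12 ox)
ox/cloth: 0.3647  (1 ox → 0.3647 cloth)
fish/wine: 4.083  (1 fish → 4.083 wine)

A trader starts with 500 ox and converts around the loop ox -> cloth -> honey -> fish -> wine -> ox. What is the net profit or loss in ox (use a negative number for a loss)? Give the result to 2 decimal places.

500 ox × 0.3647 = 182.35 cloth
182.35 cloth × 2.137 = 389.68195 honey
389.68195 honey × 0.3395 = 132.297022025 fish
132.297022025 fish × 4.083 = 540.168740928075 wine
540.168740928075 wine × 1.12 = 604.988989839444 ox
Net change: 604.988989839444 − 500 = 104.988989839444 ox

104.99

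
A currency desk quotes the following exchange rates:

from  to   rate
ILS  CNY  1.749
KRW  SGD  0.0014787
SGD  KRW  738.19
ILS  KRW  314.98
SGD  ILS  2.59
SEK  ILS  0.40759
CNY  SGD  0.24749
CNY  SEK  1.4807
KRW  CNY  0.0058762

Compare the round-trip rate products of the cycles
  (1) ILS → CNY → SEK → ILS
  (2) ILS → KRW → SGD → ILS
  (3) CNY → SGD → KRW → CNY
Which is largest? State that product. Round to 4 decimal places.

(1) 1.749 × 1.4807 × 0.40759 = 1.05555
(2) 314.98 × 0.0014787 × 2.59 = 1.20632
(3) 0.24749 × 738.19 × 0.0058762 = 1.07355
Highest is cycle (2) at 1.2063 (>1, arbitrage).

1.2063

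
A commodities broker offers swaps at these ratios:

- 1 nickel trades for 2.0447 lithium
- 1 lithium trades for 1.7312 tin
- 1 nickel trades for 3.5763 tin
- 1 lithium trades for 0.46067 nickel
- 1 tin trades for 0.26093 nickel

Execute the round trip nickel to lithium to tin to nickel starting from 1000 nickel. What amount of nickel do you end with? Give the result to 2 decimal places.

1000 nickel × 2.0447 = 2044.7 lithium
2044.7 lithium × 1.7312 = 3539.78464 tin
3539.78464 tin × 0.26093 = 923.6360061152 nickel

923.64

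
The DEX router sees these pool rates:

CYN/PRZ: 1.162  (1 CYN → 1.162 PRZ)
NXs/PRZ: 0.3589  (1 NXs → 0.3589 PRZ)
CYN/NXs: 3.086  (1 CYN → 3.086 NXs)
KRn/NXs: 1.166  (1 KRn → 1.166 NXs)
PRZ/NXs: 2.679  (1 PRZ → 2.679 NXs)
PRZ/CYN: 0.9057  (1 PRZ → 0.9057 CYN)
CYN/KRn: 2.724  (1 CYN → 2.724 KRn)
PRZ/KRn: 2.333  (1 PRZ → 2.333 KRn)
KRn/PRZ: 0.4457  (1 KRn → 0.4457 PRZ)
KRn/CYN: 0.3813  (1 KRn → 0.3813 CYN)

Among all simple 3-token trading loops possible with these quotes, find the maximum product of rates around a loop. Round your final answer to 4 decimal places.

PRZ→CYN→KRn→PRZ: 0.9057 × 2.724 × 0.4457 = 1.09960
PRZ→KRn→CYN→PRZ: 2.333 × 0.3813 × 1.162 = 1.03368
PRZ→CYN→NXs→PRZ: 0.9057 × 3.086 × 0.3589 = 1.00312
PRZ→KRn→NXs→PRZ: 2.333 × 1.166 × 0.3589 = 0.97631
Maximum is PRZ→CYN→KRn→PRZ at 1.0996; arbitrage exists.

1.0996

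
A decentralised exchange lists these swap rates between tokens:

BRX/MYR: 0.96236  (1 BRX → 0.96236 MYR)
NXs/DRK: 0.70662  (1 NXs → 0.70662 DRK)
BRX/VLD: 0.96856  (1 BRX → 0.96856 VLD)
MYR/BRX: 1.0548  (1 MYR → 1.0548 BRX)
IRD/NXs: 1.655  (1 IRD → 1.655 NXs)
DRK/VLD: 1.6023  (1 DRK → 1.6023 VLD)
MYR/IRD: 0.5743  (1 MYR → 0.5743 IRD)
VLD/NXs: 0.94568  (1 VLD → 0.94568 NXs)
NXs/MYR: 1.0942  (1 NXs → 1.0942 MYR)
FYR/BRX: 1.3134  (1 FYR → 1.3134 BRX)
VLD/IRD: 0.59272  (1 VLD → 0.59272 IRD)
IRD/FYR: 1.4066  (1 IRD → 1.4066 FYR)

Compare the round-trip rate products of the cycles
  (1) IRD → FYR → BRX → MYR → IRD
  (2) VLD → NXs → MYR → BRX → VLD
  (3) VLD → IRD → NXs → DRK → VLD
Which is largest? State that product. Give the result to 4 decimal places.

1.1107

(1) 1.4066 × 1.3134 × 0.96236 × 0.5743 = 1.02104
(2) 0.94568 × 1.0942 × 1.0548 × 0.96856 = 1.05715
(3) 0.59272 × 1.655 × 0.70662 × 1.6023 = 1.11065
Highest is cycle (3) at 1.1107 (>1, arbitrage).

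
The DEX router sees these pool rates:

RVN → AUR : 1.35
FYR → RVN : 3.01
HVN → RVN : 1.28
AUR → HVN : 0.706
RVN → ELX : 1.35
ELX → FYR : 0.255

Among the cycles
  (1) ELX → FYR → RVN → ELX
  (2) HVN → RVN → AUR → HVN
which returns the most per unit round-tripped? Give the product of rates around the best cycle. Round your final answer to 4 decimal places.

1.2200

(1) 0.255 × 3.01 × 1.35 = 1.03619
(2) 1.28 × 1.35 × 0.706 = 1.21997
Highest is cycle (2) at 1.2200 (>1, arbitrage).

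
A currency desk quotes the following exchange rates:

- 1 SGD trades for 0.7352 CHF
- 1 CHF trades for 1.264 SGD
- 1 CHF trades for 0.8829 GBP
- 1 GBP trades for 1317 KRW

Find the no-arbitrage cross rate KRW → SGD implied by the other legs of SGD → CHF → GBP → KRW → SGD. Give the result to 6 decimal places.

0.001170

Known legs of the cycle: 0.7352 × 0.8829 × 1317 = 854.87534136
For no arbitrage the full-cycle product must be 1, so the missing rate is 1 / 854.87534136 ≈ 0.00116976.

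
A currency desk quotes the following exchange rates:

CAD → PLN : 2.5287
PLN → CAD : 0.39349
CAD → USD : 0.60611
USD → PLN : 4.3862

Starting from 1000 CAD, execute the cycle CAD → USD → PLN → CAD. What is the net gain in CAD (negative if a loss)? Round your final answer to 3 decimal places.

46.101

1000 CAD × 0.60611 = 606.11 USD
606.11 USD × 4.3862 = 2658.519682 PLN
2658.519682 PLN × 0.39349 = 1046.10090967018 CAD
Net change: 1046.10090967018 − 1000 = 46.10090967018 CAD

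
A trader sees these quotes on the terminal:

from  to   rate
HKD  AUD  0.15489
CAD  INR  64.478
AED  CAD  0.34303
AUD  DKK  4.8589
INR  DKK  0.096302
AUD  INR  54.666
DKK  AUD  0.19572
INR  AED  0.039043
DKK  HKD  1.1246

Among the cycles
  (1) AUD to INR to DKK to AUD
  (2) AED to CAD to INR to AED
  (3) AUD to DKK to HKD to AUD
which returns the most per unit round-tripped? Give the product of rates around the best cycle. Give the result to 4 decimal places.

(1) 54.666 × 0.096302 × 0.19572 = 1.03036
(2) 0.34303 × 64.478 × 0.039043 = 0.86355
(3) 4.8589 × 1.1246 × 0.15489 = 0.84637
Highest is cycle (1) at 1.0304 (>1, arbitrage).

1.0304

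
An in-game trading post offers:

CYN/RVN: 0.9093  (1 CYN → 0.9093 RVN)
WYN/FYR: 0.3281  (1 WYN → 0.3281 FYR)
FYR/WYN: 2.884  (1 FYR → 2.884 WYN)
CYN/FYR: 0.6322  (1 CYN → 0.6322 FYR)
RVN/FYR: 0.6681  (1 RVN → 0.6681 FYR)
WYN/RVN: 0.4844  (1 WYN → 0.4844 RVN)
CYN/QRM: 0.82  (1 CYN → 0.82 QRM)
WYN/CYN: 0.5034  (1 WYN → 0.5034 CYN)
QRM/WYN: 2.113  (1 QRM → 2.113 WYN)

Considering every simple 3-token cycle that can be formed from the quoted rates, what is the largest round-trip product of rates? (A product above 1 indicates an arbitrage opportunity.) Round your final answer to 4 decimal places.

0.9333

WYN→RVN→FYR→WYN: 0.4844 × 0.6681 × 2.884 = 0.93334
CYN→FYR→WYN→CYN: 0.6322 × 2.884 × 0.5034 = 0.91783
CYN→QRM→WYN→CYN: 0.82 × 2.113 × 0.5034 = 0.87222
Maximum is WYN→RVN→FYR→WYN at 0.9333; no arbitrage — every cycle loses value.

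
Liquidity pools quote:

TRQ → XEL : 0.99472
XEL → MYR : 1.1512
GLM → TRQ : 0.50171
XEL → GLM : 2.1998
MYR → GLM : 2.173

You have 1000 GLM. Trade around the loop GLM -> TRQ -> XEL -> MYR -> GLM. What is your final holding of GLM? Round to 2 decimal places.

1000 GLM × 0.50171 = 501.71 TRQ
501.71 TRQ × 0.99472 = 499.0609712 XEL
499.0609712 XEL × 1.1512 = 574.51899004544 MYR
574.51899004544 MYR × 2.173 = 1248.42976536874112 GLM

1248.43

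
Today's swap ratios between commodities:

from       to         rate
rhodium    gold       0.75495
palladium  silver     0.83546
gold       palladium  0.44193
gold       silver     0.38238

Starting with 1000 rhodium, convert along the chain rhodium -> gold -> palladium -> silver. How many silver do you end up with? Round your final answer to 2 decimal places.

1000 rhodium × 0.75495 = 754.95 gold
754.95 gold × 0.44193 = 333.6350535 palladium
333.6350535 palladium × 0.83546 = 278.73874179711 silver

278.74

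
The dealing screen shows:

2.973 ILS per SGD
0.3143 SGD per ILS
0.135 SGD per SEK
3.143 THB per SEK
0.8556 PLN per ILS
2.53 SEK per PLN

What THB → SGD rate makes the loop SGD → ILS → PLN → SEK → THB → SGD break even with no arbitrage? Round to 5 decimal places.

0.04944

Known legs of the cycle: 2.973 × 0.8556 × 2.53 × 3.143 = 20.226958680852
For no arbitrage the full-cycle product must be 1, so the missing rate is 1 / 20.226958680852 ≈ 0.0494390.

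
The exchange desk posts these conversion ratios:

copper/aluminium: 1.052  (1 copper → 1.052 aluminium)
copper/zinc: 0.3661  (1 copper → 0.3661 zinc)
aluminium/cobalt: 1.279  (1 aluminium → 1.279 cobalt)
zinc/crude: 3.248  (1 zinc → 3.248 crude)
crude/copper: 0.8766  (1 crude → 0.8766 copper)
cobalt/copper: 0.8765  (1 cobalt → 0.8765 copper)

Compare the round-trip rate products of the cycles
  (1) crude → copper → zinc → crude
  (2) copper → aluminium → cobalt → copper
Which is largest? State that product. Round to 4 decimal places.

1.1793

(1) 0.8766 × 0.3661 × 3.248 = 1.04236
(2) 1.052 × 1.279 × 0.8765 = 1.17934
Highest is cycle (2) at 1.1793 (>1, arbitrage).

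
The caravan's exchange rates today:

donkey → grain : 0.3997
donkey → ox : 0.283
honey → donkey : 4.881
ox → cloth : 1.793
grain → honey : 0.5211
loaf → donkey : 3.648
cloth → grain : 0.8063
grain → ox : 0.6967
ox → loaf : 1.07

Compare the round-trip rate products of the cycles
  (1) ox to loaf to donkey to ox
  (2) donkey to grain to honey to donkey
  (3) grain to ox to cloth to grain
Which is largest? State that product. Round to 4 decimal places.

1.1047

(1) 1.07 × 3.648 × 0.283 = 1.10465
(2) 0.3997 × 0.5211 × 4.881 = 1.01663
(3) 0.6967 × 1.793 × 0.8063 = 1.00722
Highest is cycle (1) at 1.1047 (>1, arbitrage).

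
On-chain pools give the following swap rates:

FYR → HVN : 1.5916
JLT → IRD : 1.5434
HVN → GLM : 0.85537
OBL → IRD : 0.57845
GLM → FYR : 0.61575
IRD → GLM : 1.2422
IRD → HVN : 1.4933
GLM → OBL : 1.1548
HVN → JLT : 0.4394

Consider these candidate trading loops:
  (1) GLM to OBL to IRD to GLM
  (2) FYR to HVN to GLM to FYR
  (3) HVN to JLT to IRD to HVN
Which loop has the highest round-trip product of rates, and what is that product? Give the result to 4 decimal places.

1.0127

(1) 1.1548 × 0.57845 × 1.2422 = 0.82978
(2) 1.5916 × 0.85537 × 0.61575 = 0.83829
(3) 0.4394 × 1.5434 × 1.4933 = 1.01271
Highest is cycle (3) at 1.0127 (>1, arbitrage).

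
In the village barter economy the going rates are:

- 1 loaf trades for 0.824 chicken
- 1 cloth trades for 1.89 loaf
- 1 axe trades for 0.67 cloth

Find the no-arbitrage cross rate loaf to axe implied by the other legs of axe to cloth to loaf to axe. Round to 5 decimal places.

0.78970

Known legs of the cycle: 0.67 × 1.89 = 1.2663
For no arbitrage the full-cycle product must be 1, so the missing rate is 1 / 1.2663 ≈ 0.7897023.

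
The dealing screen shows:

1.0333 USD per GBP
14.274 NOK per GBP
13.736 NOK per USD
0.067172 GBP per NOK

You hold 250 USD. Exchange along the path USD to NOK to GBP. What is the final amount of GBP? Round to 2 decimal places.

230.67

250 USD × 13.736 = 3434 NOK
3434 NOK × 0.067172 = 230.668648 GBP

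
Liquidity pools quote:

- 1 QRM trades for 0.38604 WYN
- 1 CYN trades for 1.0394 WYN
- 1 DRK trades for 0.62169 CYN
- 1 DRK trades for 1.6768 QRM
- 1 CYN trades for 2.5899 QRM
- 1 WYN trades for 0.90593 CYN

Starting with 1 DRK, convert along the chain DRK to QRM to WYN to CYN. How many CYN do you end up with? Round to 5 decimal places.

1 DRK × 1.6768 = 1.6768 QRM
1.6768 QRM × 0.38604 = 0.647311872 WYN
0.647311872 WYN × 0.90593 = 0.58641924420096 CYN

0.58642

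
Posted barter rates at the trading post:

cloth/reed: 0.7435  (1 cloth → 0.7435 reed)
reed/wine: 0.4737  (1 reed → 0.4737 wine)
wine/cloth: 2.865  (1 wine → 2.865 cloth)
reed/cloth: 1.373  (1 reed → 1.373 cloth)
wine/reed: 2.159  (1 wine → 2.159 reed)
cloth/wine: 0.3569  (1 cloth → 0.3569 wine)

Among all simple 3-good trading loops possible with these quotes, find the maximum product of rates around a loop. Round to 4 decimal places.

1.0580

wine→reed→cloth→wine: 2.159 × 1.373 × 0.3569 = 1.05796
wine→cloth→reed→wine: 2.865 × 0.7435 × 0.4737 = 1.00904
Maximum is wine→reed→cloth→wine at 1.0580; arbitrage exists.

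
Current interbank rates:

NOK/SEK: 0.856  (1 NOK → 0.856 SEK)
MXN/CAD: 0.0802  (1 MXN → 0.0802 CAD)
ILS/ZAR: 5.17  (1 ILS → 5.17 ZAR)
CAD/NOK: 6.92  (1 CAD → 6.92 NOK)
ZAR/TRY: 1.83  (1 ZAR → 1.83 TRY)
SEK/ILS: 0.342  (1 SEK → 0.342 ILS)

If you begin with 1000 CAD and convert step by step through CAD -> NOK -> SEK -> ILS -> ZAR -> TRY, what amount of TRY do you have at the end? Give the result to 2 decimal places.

19166.71

1000 CAD × 6.92 = 6920 NOK
6920 NOK × 0.856 = 5923.52 SEK
5923.52 SEK × 0.342 = 2025.84384 ILS
2025.84384 ILS × 5.17 = 10473.6126528 ZAR
10473.6126528 ZAR × 1.83 = 19166.711154624 TRY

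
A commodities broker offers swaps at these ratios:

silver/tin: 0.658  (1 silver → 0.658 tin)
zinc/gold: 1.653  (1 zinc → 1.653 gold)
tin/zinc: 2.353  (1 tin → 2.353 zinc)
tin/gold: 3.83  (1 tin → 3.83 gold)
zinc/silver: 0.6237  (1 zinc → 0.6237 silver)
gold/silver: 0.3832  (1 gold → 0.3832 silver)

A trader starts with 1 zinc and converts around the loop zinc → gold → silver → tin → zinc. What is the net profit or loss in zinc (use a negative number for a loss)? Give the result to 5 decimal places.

-0.01928

1 zinc × 1.653 = 1.653 gold
1.653 gold × 0.3832 = 0.6334296 silver
0.6334296 silver × 0.658 = 0.4167966768 tin
0.4167966768 tin × 2.353 = 0.9807225805104 zinc
Net change: 0.9807225805104 − 1 = -0.0192774194896 zinc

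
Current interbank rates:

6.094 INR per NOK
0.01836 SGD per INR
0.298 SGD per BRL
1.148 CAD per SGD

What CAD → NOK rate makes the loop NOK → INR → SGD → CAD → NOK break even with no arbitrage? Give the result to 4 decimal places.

7.7854

Known legs of the cycle: 6.094 × 0.01836 × 1.148 = 0.12844494432
For no arbitrage the full-cycle product must be 1, so the missing rate is 1 / 0.12844494432 ≈ 7.785437.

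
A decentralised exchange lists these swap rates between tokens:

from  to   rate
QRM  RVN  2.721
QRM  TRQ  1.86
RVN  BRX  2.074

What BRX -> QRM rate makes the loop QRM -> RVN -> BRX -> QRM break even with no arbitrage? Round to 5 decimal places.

0.17720

Known legs of the cycle: 2.721 × 2.074 = 5.643354
For no arbitrage the full-cycle product must be 1, so the missing rate is 1 / 5.643354 ≈ 0.1771996.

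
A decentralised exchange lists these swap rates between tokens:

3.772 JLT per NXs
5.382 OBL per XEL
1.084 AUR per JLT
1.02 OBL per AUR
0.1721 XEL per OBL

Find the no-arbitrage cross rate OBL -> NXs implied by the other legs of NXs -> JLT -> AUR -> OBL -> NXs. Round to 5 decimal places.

0.23977

Known legs of the cycle: 3.772 × 1.084 × 1.02 = 4.17062496
For no arbitrage the full-cycle product must be 1, so the missing rate is 1 / 4.17062496 ≈ 0.2397722.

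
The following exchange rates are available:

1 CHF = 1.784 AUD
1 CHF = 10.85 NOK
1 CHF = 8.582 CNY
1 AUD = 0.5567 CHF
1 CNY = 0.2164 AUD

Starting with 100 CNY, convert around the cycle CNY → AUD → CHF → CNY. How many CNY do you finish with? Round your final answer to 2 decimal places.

100 CNY × 0.2164 = 21.64 AUD
21.64 AUD × 0.5567 = 12.046988 CHF
12.046988 CHF × 8.582 = 103.387251016 CNY

103.39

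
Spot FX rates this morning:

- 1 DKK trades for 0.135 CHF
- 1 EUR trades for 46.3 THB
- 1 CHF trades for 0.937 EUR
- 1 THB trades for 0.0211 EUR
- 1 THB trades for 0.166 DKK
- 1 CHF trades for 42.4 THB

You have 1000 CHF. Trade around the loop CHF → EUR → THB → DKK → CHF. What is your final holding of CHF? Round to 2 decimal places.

972.22

1000 CHF × 0.937 = 937 EUR
937 EUR × 46.3 = 43383.1 THB
43383.1 THB × 0.166 = 7201.5946 DKK
7201.5946 DKK × 0.135 = 972.215271 CHF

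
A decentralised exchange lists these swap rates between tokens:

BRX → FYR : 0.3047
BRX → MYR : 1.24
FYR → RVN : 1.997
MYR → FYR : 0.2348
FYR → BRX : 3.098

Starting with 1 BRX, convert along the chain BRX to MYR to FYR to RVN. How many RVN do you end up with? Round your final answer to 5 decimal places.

0.58143

1 BRX × 1.24 = 1.24 MYR
1.24 MYR × 0.2348 = 0.291152 FYR
0.291152 FYR × 1.997 = 0.581430544 RVN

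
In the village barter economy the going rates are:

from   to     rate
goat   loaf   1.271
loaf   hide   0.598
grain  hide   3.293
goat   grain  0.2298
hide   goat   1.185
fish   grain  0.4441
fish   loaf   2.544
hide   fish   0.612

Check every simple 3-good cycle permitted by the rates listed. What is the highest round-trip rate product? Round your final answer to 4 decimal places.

fish→loaf→hide→fish: 2.544 × 0.598 × 0.612 = 0.93104
hide→goat→loaf→hide: 1.185 × 1.271 × 0.598 = 0.90067
grain→hide→goat→grain: 3.293 × 1.185 × 0.2298 = 0.89673
fish→grain→hide→fish: 0.4441 × 3.293 × 0.612 = 0.89500
Maximum is fish→loaf→hide→fish at 0.9310; no arbitrage — every cycle loses value.

0.9310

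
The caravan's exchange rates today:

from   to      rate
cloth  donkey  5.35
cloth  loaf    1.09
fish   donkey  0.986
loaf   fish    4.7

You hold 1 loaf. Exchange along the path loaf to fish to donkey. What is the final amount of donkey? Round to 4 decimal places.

1 loaf × 4.7 = 4.7 fish
4.7 fish × 0.986 = 4.6342 donkey

4.6342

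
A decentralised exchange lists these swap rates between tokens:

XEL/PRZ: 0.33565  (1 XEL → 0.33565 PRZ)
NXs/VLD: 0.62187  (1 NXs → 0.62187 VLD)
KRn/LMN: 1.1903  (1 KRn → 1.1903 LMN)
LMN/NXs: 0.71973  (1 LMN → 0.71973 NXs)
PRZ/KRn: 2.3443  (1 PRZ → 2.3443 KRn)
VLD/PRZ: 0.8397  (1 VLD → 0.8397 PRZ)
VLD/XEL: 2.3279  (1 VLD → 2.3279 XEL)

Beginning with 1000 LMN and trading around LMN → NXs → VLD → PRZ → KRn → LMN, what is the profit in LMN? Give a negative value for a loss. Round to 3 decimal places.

48.728

1000 LMN × 0.71973 = 719.73 NXs
719.73 NXs × 0.62187 = 447.5784951 VLD
447.5784951 VLD × 0.8397 = 375.83166233547 PRZ
375.83166233547 PRZ × 2.3443 = 881.062166013042321 KRn
881.062166013042321 KRn × 1.1903 = 1048.7282962053242746863 LMN
Net change: 1048.7282962053242746863 − 1000 = 48.7282962053242746863 LMN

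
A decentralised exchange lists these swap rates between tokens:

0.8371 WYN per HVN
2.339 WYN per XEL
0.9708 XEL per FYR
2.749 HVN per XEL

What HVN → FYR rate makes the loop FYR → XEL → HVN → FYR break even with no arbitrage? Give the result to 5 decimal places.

Known legs of the cycle: 0.9708 × 2.749 = 2.6687292
For no arbitrage the full-cycle product must be 1, so the missing rate is 1 / 2.6687292 ≈ 0.3747102.

0.37471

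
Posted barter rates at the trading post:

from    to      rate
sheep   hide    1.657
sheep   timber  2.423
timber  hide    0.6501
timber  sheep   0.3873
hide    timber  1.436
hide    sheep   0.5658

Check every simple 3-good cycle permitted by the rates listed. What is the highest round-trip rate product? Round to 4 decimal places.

0.9216

hide→timber→sheep→hide: 1.436 × 0.3873 × 1.657 = 0.92156
hide→sheep→timber→hide: 0.5658 × 2.423 × 0.6501 = 0.89124
Maximum is hide→timber→sheep→hide at 0.9216; no arbitrage — every cycle loses value.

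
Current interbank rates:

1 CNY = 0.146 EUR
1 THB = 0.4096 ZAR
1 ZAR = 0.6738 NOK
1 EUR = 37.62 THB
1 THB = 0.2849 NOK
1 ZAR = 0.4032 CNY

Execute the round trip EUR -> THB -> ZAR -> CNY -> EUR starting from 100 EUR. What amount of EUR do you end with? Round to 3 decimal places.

100 EUR × 37.62 = 3762 THB
3762 THB × 0.4096 = 1540.9152 ZAR
1540.9152 ZAR × 0.4032 = 621.29700864 CNY
621.29700864 CNY × 0.146 = 90.70936326144 EUR

90.709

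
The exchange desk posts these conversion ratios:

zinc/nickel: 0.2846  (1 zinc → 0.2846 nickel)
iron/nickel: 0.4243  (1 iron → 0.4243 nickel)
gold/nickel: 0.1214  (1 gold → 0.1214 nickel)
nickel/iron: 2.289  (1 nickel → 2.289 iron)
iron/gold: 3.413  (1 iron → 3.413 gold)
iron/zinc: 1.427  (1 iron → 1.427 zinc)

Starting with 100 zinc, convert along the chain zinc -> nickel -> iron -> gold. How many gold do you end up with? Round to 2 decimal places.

222.34

100 zinc × 0.2846 = 28.46 nickel
28.46 nickel × 2.289 = 65.14494 iron
65.14494 iron × 3.413 = 222.33968022 gold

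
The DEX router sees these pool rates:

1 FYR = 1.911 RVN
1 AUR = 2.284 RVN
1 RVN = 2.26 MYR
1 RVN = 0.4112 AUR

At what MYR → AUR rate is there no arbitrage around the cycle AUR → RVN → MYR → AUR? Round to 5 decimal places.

Known legs of the cycle: 2.284 × 2.26 = 5.16184
For no arbitrage the full-cycle product must be 1, so the missing rate is 1 / 5.16184 ≈ 0.1937294.

0.19373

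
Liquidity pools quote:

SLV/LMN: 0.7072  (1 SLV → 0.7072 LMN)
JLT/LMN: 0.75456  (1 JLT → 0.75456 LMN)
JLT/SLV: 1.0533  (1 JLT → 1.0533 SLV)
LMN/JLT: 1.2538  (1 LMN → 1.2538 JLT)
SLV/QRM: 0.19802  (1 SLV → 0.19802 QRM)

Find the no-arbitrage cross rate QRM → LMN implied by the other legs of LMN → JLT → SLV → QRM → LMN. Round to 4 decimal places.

3.8239

Known legs of the cycle: 1.2538 × 1.0533 × 0.19802 = 0.2615106654708
For no arbitrage the full-cycle product must be 1, so the missing rate is 1 / 0.2615106654708 ≈ 3.823936.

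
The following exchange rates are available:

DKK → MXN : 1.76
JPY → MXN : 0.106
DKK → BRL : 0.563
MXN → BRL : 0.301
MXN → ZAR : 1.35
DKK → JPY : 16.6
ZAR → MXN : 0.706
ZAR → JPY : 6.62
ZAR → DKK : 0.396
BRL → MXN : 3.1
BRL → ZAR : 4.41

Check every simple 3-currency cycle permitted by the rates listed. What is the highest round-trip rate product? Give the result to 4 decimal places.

0.9832

BRL→ZAR→DKK→BRL: 4.41 × 0.396 × 0.563 = 0.98320
JPY→MXN→ZAR→JPY: 0.106 × 1.35 × 6.62 = 0.94732
MXN→ZAR→DKK→MXN: 1.35 × 0.396 × 1.76 = 0.94090
BRL→ZAR→MXN→BRL: 4.41 × 0.706 × 0.301 = 0.93715
Maximum is BRL→ZAR→DKK→BRL at 0.9832; no arbitrage — every cycle loses value.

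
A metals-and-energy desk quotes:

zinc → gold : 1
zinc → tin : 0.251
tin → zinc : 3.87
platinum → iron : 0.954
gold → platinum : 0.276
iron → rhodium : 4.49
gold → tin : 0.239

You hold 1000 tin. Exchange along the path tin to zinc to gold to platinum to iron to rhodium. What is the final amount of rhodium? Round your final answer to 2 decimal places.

4575.25

1000 tin × 3.87 = 3870 zinc
3870 zinc × 1 = 3870 gold
3870 gold × 0.276 = 1068.12 platinum
1068.12 platinum × 0.954 = 1018.98648 iron
1018.98648 iron × 4.49 = 4575.2492952 rhodium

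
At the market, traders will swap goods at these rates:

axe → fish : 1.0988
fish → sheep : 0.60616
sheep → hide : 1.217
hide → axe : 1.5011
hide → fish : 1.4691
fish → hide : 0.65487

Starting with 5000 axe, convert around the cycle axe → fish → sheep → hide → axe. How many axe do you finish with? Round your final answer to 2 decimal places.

5000 axe × 1.0988 = 5494 fish
5494 fish × 0.60616 = 3330.24304 sheep
3330.24304 sheep × 1.217 = 4052.90577968 hide
4052.90577968 hide × 1.5011 = 6083.816865877648 axe

6083.82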